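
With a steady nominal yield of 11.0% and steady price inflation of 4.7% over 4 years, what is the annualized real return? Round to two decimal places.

With constant rates the annual real return is the same each year: (1+11.0%)/(1+4.7%) − 1 = 0.06017.

6.02%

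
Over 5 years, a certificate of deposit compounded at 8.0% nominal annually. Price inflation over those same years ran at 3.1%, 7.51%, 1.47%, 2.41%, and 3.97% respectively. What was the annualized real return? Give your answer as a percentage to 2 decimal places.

4.18%

Cumulative inflation factor: 1.031 × 1.0751 × 1.0147 × 1.0241 × 1.0397 ≈ 1.19756.
Nominal growth factor: 1.46933. Real growth factor = 1.46933 / 1.19756 ≈ 1.22694.
Annualized: 1.22694^(1/5) − 1 ≈ 0.04175.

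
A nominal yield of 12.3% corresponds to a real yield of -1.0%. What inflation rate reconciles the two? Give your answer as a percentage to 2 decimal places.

13.43%

From (1+r_nom) = (1+r_real)(1+π), we get 1+π = (1 + 12.3%)/(1 − 1.0%) = 1.123/0.990 ≈ 1.13434.
So π ≈ 13.4343%.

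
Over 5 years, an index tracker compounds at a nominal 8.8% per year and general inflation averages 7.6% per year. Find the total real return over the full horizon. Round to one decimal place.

The annual real rate is (1+8.8%)/(1+7.6%) − 1 = 1.1152%.
Compounded over 5 years: (1 + 0.011152)^5 − 1 ≈ 0.05702.

5.7%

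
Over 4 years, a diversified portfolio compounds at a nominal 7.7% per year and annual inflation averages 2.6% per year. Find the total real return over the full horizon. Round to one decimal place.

The annual real rate is (1+7.7%)/(1+2.6%) − 1 = 4.9708%.
Compounded over 4 years: (1 + 0.049708)^4 − 1 ≈ 0.21415.

21.4%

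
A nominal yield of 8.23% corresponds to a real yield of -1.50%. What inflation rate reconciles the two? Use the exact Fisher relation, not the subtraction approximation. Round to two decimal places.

9.88%

From (1+r_nom) = (1+r_real)(1+π), we get 1+π = (1 + 8.23%)/(1 − 1.50%) = 1.0823/0.9850 ≈ 1.09878.
So π ≈ 9.8782%.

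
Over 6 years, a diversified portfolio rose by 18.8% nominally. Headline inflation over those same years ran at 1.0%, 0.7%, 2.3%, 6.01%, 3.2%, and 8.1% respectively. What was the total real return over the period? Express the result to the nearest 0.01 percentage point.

Cumulative inflation factor: 1.010 × 1.007 × 1.023 × 1.0601 × 1.032 × 1.081 ≈ 1.23049.
Nominal growth factor: 1.18800. Real growth factor = 1.18800 / 1.23049 ≈ 0.96547.
Total real return ≈ -3.4532%.

-3.45%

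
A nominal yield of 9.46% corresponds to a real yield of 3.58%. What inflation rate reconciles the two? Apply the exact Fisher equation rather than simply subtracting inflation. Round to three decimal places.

5.677%

From (1+r_nom) = (1+r_real)(1+π), we get 1+π = (1 + 9.46%)/(1 + 3.58%) = 1.0946/1.0358 ≈ 1.05677.
So π ≈ 5.6768%.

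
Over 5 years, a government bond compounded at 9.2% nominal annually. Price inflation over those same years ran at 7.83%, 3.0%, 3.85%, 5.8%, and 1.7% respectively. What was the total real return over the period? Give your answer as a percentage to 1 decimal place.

25.1%

Cumulative inflation factor: 1.0783 × 1.030 × 1.0385 × 1.058 × 1.017 ≈ 1.24105.
Nominal growth factor: 1.55279. Real growth factor = 1.55279 / 1.24105 ≈ 1.25119.
Total real return ≈ 25.1190%.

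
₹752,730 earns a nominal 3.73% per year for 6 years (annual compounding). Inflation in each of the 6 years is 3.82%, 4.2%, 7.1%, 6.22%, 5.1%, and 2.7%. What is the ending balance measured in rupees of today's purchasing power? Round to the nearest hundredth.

Nominal value at maturity: ₹752,730 × (1 + 3.73%)^6 ≈ ₹937,703.40.
Price-level factor over 6 years: 1.0382 × 1.042 × 1.071 × 1.0622 × 1.051 × 1.027 ≈ 1.3283657550.
Dividing the nominal maturity value by the price-level factor gives the value in today's money.

₹705,907.54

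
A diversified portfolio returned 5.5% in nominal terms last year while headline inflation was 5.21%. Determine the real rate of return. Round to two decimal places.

Real return via the Fisher equation: (1 + 5.5%)/(1 + 5.21%) − 1 = 1.055/1.0521 − 1 ≈ 0.00276.

0.28%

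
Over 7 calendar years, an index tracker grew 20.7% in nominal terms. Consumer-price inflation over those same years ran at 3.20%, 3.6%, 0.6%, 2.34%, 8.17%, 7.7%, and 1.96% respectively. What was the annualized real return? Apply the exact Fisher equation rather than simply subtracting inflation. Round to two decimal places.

-1.14%

Cumulative inflation factor: 1.0320 × 1.036 × 1.006 × 1.0234 × 1.0817 × 1.077 × 1.0196 ≈ 1.30748.
Nominal growth factor: 1.20700. Real growth factor = 1.20700 / 1.30748 ≈ 0.92315.
Annualized: 0.92315^(1/7) − 1 ≈ -0.01136.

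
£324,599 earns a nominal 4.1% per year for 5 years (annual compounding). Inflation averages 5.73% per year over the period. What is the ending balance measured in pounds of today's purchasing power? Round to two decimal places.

£300,337.57

Nominal value at maturity: £324,599 × (1 + 4.1%)^5 ≈ £396,826.64.
Price-level factor over 5 years: (1 + 5.73%)^5 ≈ 1.3212687428.
The maturity value deflated by that factor is the answer in today's purchasing power.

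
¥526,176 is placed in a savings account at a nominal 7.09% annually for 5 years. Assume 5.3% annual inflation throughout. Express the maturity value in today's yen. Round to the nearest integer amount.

¥572,445

Nominal value at maturity: ¥526,176 × (1 + 7.09%)^5 ≈ ¥741,098.
Price-level factor over 5 years: (1 + 5.3%)^5 ≈ 1.2946186406.
The maturity value deflated by that factor is the answer in today's purchasing power.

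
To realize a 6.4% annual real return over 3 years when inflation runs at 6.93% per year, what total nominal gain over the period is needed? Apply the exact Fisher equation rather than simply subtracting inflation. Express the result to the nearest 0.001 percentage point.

47.273%

Required annual nominal rate: (1+6.4%)(1+6.93%) − 1 = 13.77352%.
Cumulative over 3 years: (1 + 0.1377352)^3 − 1 ≈ 0.47273.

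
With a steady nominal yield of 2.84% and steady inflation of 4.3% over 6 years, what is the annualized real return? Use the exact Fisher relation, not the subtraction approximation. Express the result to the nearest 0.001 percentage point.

-1.400%

With constant rates the annual real return is the same each year: (1+2.84%)/(1+4.3%) − 1 = -0.01400.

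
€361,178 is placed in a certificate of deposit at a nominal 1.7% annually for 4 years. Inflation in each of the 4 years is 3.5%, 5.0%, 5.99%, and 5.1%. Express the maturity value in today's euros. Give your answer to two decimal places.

€319,159.55

Nominal value at maturity: €361,178 × (1 + 1.7%)^4 ≈ €386,371.51.
Price-level factor over 4 years: 1.035 × 1.050 × 1.0599 × 1.051 ≈ 1.2105904876.
The maturity value deflated by that factor is the answer in today's purchasing power.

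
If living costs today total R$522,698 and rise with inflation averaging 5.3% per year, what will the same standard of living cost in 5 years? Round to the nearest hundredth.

Cumulative price-level factor: (1+5.3%)^5 ≈ 1.2946186406.
Multiplying R$522,698 by the price-level factor gives the future nominal sum.

R$676,694.57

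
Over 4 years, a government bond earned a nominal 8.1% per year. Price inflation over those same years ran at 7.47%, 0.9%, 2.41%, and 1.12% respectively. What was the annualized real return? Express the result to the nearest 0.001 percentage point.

5.011%

Cumulative inflation factor: 1.0747 × 1.009 × 1.0241 × 1.0112 ≈ 1.12294.
Nominal growth factor: 1.36553. Real growth factor = 1.36553 / 1.12294 ≈ 1.21603.
Annualized: 1.21603^(1/4) − 1 ≈ 0.05011.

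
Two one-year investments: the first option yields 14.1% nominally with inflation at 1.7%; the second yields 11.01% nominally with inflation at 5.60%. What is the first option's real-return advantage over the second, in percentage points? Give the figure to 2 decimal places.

The first option real return: 1.141/1.017 − 1 = 12.193%.
The second real return: 1.1101/1.0560 − 1 = 5.123%.
Difference: 12.193 − 5.123 = 7.070 pp.

7.07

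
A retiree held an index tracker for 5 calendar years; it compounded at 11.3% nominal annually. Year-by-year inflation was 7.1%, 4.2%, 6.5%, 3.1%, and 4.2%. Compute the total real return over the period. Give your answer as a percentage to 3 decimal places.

Cumulative inflation factor: 1.071 × 1.042 × 1.065 × 1.031 × 1.042 ≈ 1.27683.
Nominal growth factor: 1.70795. Real growth factor = 1.70795 / 1.27683 ≈ 1.33765.
Total real return ≈ 33.7650%.

33.765%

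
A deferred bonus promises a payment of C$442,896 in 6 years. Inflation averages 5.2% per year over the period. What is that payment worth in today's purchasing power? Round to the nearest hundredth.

C$326,743.77

Price-level factor over 6 years: (1 + 5.2%)^6 ≈ 1.3554841352.
Purchasing power today: C$442,896 divided by that factor.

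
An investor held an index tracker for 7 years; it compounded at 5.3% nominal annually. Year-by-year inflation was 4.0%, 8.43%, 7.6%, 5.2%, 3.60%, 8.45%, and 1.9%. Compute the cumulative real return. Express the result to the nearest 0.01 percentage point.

-1.77%

Cumulative inflation factor: 1.040 × 1.0843 × 1.076 × 1.052 × 1.0360 × 1.0845 × 1.019 ≈ 1.46142.
Nominal growth factor: 1.43548. Real growth factor = 1.43548 / 1.46142 ≈ 0.98226.
Total real return ≈ -1.7745%.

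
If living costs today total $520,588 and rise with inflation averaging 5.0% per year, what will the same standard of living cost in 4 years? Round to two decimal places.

Cumulative price-level factor: (1+5.0%)^4 = 1.21550625.
The nominal amount required is $520,588 scaled up by that factor.

$632,777.97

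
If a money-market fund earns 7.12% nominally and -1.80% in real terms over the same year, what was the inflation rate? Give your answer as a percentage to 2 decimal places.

From (1+r_nom) = (1+r_real)(1+π), we get 1+π = (1 + 7.12%)/(1 − 1.80%) = 1.0712/0.9820 ≈ 1.09084.
So π ≈ 9.0835%.

9.08%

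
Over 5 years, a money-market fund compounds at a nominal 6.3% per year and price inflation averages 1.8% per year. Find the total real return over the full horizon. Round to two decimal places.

24.14%

The annual real rate is (1+6.3%)/(1+1.8%) − 1 = 4.4204%.
Compounded over 5 years: (1 + 0.044204)^5 − 1 ≈ 0.24144.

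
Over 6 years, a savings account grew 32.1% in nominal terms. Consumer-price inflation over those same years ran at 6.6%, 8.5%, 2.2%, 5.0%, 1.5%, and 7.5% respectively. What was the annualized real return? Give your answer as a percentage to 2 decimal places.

-0.41%

Cumulative inflation factor: 1.066 × 1.085 × 1.022 × 1.050 × 1.015 × 1.075 ≈ 1.35426.
Nominal growth factor: 1.32100. Real growth factor = 1.32100 / 1.35426 ≈ 0.97544.
Annualized: 0.97544^(1/6) − 1 ≈ -0.00414.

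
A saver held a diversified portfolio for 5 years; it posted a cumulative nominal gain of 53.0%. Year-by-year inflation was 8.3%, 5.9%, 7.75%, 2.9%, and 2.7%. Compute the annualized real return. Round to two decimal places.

3.22%

Cumulative inflation factor: 1.083 × 1.059 × 1.0775 × 1.029 × 1.027 ≈ 1.30595.
Nominal growth factor: 1.53000. Real growth factor = 1.53000 / 1.30595 ≈ 1.17156.
Annualized: 1.17156^(1/5) − 1 ≈ 0.03217.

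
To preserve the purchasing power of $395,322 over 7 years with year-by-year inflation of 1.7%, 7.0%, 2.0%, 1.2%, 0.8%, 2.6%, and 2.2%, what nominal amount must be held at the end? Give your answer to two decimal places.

$469,348.23

Cumulative price-level factor: 1.017 × 1.070 × 1.020 × 1.012 × 1.008 × 1.026 × 1.022 ≈ 1.1872555367.
Multiplying $395,322 by the price-level factor gives the future nominal sum.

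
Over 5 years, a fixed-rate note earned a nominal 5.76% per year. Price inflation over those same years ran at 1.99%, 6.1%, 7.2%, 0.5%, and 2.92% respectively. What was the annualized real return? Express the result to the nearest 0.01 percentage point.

1.98%

Cumulative inflation factor: 1.0199 × 1.061 × 1.072 × 1.005 × 1.0292 ≈ 1.19987.
Nominal growth factor: 1.32314. Real growth factor = 1.32314 / 1.19987 ≈ 1.10274.
Annualized: 1.10274^(1/5) − 1 ≈ 0.01975.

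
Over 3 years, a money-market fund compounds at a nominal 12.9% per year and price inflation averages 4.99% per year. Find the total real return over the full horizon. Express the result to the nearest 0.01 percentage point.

24.35%

The annual real rate is (1+12.9%)/(1+4.99%) − 1 = 7.5341%.
Compounded over 3 years: (1 + 0.075341)^3 − 1 ≈ 0.24348.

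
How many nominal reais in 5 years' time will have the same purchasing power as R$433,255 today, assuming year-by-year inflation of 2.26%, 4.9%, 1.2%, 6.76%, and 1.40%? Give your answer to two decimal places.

Cumulative price-level factor: 1.0226 × 1.049 × 1.012 × 1.0676 × 1.0140 ≈ 1.1751906005.
Multiplying R$433,255 by the price-level factor gives the future nominal sum.

R$509,157.20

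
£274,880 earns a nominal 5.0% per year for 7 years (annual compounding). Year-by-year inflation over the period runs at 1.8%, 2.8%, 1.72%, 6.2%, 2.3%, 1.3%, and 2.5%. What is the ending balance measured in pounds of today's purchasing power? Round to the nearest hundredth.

£322,097.63

Nominal value at maturity: £274,880 × (1 + 5.0%)^7 ≈ £386,783.76.
Price-level factor over 7 years: 1.018 × 1.028 × 1.0172 × 1.062 × 1.023 × 1.013 × 1.025 ≈ 1.2008277220.
The maturity value deflated by that factor is the answer in today's purchasing power.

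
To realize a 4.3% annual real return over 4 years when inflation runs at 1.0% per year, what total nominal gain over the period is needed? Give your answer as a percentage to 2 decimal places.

Required annual nominal rate: (1+4.3%)(1+1.0%) − 1 = 5.343%.
Cumulative over 4 years: (1 + 0.05343)^4 − 1 ≈ 0.23147.

23.15%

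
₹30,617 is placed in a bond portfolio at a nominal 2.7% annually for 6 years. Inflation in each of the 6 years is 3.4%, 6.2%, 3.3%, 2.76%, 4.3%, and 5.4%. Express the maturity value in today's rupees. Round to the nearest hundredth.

₹28,034.38

Nominal value at maturity: ₹30,617 × (1 + 2.7%)^6 ≈ ₹35,924.05.
Price-level factor over 6 years: 1.034 × 1.062 × 1.033 × 1.0276 × 1.043 × 1.054 ≈ 1.2814285386.
The maturity value deflated by that factor is the answer in today's purchasing power.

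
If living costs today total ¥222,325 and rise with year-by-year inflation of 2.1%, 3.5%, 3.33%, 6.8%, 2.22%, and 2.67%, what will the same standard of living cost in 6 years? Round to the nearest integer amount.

Cumulative price-level factor: 1.021 × 1.035 × 1.0333 × 1.068 × 1.0222 × 1.0267 ≈ 1.2238923286.
Multiplying ¥222,325 by the price-level factor gives the future nominal sum.

¥272,102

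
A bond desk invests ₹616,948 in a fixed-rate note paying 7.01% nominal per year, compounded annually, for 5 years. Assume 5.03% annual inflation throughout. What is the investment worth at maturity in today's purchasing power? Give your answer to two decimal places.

Nominal value at maturity: ₹616,948 × (1 + 7.01%)^5 ≈ ₹865,705.91.
Price-level factor over 5 years: (1 + 5.03%)^5 ≈ 1.2781058640.
The maturity value deflated by that factor is the answer in today's purchasing power.

₹677,335.06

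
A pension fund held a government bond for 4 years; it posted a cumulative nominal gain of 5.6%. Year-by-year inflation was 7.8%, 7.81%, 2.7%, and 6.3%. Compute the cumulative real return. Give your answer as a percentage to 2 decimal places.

Cumulative inflation factor: 1.078 × 1.0781 × 1.027 × 1.063 ≈ 1.26877.
Nominal growth factor: 1.05600. Real growth factor = 1.05600 / 1.26877 ≈ 0.83230.
Total real return ≈ -16.7695%.

-16.77%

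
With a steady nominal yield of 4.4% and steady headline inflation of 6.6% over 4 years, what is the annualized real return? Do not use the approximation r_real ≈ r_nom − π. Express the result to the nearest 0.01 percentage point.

With constant rates the annual real return is the same each year: (1+4.4%)/(1+6.6%) − 1 = -0.02064.

-2.06%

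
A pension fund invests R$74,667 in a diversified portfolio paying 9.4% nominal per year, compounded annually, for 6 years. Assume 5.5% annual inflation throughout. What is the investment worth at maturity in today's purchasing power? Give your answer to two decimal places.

R$92,836.31

Nominal value at maturity: R$74,667 × (1 + 9.4%)^6 ≈ R$128,006.68.
Price-level factor over 6 years: (1 + 5.5%)^6 ≈ 1.3788428068.
The maturity value deflated by that factor is the answer in today's purchasing power.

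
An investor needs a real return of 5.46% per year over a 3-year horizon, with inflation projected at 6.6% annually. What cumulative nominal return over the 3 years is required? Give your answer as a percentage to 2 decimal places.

Required annual nominal rate: (1+5.46%)(1+6.6%) − 1 = 12.42036%.
Cumulative over 3 years: (1 + 0.1242036)^3 − 1 ≈ 0.42081.

42.08%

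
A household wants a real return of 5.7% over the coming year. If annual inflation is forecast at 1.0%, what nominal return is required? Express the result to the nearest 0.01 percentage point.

By the Fisher equation, 1 + r_nom = (1 + 5.7%)(1 + 1.0%) = 1.057 × 1.010 = 1.06757.
So r_nom = 6.757%.

6.76%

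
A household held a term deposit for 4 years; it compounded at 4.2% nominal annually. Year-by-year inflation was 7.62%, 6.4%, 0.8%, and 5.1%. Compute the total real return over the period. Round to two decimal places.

Cumulative inflation factor: 1.0762 × 1.064 × 1.008 × 1.051 ≈ 1.21310.
Nominal growth factor: 1.17888. Real growth factor = 1.17888 / 1.21310 ≈ 0.97179.
Total real return ≈ -2.8209%.

-2.82%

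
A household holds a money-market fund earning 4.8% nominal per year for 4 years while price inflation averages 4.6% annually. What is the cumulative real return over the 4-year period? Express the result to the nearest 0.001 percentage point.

0.767%

The annual real rate is (1+4.8%)/(1+4.6%) − 1 = 0.1912%.
Compounded over 4 years: (1 + 0.001912)^4 − 1 ≈ 0.00767.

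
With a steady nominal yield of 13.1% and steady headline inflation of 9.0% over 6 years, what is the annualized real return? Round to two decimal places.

With constant rates the annual real return is the same each year: (1+13.1%)/(1+9.0%) − 1 = 0.03761.

3.76%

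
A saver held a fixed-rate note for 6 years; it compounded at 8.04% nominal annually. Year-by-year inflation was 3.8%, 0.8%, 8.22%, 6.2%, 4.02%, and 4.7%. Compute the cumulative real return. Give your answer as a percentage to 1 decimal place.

Cumulative inflation factor: 1.038 × 1.008 × 1.0822 × 1.062 × 1.0402 × 1.047 ≈ 1.30964.
Nominal growth factor: 1.59040. Real growth factor = 1.59040 / 1.30964 ≈ 1.21438.
Total real return ≈ 21.4378%.

21.4%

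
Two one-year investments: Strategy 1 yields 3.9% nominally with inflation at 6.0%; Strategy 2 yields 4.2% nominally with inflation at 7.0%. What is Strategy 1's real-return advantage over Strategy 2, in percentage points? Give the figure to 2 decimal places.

Strategy 1 real return: 1.039/1.060 − 1 = -1.981%.
Strategy 2 real return: 1.042/1.070 − 1 = -2.617%.
Difference: -1.981 − (-2.617) = 0.636 pp.

0.64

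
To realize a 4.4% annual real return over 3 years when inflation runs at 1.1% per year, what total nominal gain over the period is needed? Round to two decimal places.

Required annual nominal rate: (1+4.4%)(1+1.1%) − 1 = 5.5484%.
Cumulative over 3 years: (1 + 0.055484)^3 − 1 ≈ 0.17586.

17.59%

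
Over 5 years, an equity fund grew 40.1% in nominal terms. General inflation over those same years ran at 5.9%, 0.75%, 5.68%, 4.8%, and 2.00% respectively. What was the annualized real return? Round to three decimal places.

3.055%

Cumulative inflation factor: 1.059 × 1.0075 × 1.0568 × 1.048 × 1.0200 ≈ 1.20530.
Nominal growth factor: 1.40100. Real growth factor = 1.40100 / 1.20530 ≈ 1.16237.
Annualized: 1.16237^(1/5) − 1 ≈ 0.03055.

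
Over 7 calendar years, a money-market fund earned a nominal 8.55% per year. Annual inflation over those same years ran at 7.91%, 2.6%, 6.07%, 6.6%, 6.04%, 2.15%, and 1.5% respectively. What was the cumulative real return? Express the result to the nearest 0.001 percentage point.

29.026%

Cumulative inflation factor: 1.0791 × 1.026 × 1.0607 × 1.066 × 1.0604 × 1.0215 × 1.015 ≈ 1.37636.
Nominal growth factor: 1.77586. Real growth factor = 1.77586 / 1.37636 ≈ 1.29026.
Total real return ≈ 29.0256%.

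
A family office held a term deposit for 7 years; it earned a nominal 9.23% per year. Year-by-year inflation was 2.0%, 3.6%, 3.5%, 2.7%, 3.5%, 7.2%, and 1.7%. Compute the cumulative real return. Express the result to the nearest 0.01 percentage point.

Cumulative inflation factor: 1.020 × 1.036 × 1.035 × 1.027 × 1.035 × 1.072 × 1.017 ≈ 1.26744.
Nominal growth factor: 1.85521. Real growth factor = 1.85521 / 1.26744 ≈ 1.46375.
Total real return ≈ 46.3749%.

46.37%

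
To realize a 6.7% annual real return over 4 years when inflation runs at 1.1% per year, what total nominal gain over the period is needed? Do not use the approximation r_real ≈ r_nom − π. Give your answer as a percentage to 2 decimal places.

Required annual nominal rate: (1+6.7%)(1+1.1%) − 1 = 7.8737%.
Cumulative over 4 years: (1 + 0.078737)^4 − 1 ≈ 0.35414.

35.41%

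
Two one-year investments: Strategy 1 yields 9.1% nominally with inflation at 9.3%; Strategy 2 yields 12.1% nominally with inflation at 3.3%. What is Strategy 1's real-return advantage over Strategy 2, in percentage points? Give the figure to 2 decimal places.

Strategy 1 real return: 1.091/1.093 − 1 = -0.183%.
Strategy 2 real return: 1.121/1.033 − 1 = 8.519%.
Difference: -0.183 − 8.519 = -8.702 pp.

-8.70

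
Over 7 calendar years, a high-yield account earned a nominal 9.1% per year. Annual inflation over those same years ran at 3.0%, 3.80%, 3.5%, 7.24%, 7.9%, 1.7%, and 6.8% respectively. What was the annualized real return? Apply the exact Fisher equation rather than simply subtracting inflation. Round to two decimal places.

4.08%

Cumulative inflation factor: 1.030 × 1.0380 × 1.035 × 1.0724 × 1.079 × 1.017 × 1.068 ≈ 1.39074.
Nominal growth factor: 1.83981. Real growth factor = 1.83981 / 1.39074 ≈ 1.32290.
Annualized: 1.32290^(1/7) − 1 ≈ 0.04079.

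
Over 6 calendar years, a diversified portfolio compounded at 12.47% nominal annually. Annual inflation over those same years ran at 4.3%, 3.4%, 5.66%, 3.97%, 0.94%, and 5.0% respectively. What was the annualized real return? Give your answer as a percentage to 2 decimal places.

Cumulative inflation factor: 1.043 × 1.034 × 1.0566 × 1.0397 × 1.0094 × 1.050 ≈ 1.25567.
Nominal growth factor: 2.02405. Real growth factor = 2.02405 / 1.25567 ≈ 1.61192.
Annualized: 1.61192^(1/6) − 1 ≈ 0.08282.

8.28%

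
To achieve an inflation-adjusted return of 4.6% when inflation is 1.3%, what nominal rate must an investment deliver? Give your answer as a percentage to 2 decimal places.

5.96%

By the Fisher equation, 1 + r_nom = (1 + 4.6%)(1 + 1.3%) = 1.046 × 1.013 = 1.059598.
So r_nom = 5.9598%.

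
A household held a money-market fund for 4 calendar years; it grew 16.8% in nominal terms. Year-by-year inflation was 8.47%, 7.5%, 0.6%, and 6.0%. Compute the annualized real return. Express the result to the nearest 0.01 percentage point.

Cumulative inflation factor: 1.0847 × 1.075 × 1.006 × 1.060 ≈ 1.24343.
Nominal growth factor: 1.16800. Real growth factor = 1.16800 / 1.24343 ≈ 0.93934.
Annualized: 0.93934^(1/4) − 1 ≈ -0.01552.

-1.55%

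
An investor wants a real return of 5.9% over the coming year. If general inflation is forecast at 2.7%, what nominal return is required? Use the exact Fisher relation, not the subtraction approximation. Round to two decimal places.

By the Fisher equation, 1 + r_nom = (1 + 5.9%)(1 + 2.7%) = 1.059 × 1.027 = 1.087593.
So r_nom = 8.7593%.

8.76%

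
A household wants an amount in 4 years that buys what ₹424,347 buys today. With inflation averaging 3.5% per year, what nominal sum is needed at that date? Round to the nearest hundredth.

₹486,947.94

Cumulative price-level factor: (1+3.5%)^4 ≈ 1.1475230006.
The nominal amount required is ₹424,347 scaled up by that factor.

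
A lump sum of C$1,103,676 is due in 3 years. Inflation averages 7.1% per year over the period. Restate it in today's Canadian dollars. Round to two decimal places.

Price-level factor over 3 years: (1 + 7.1%)^3 = 1.228480911.
Purchasing power today: C$1,103,676 divided by that factor.

C$898,407.12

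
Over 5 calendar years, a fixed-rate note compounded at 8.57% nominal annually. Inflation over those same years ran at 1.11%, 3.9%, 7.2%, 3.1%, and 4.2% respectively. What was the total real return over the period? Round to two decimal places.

Cumulative inflation factor: 1.0111 × 1.039 × 1.072 × 1.031 × 1.042 ≈ 1.20985.
Nominal growth factor: 1.50851. Real growth factor = 1.50851 / 1.20985 ≈ 1.24686.
Total real return ≈ 24.6862%.

24.69%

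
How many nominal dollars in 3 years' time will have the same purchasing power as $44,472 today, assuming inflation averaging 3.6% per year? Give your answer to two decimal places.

Cumulative price-level factor: (1+3.6%)^3 = 1.111934656.
The nominal amount required is $44,472 scaled up by that factor.

$49,449.96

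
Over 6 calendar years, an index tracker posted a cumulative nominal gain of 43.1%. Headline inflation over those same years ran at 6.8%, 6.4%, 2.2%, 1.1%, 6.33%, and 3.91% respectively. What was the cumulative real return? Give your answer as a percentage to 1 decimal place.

10.3%

Cumulative inflation factor: 1.068 × 1.064 × 1.022 × 1.011 × 1.0633 × 1.0391 ≈ 1.29726.
Nominal growth factor: 1.43100. Real growth factor = 1.43100 / 1.29726 ≈ 1.10309.
Total real return ≈ 10.3092%.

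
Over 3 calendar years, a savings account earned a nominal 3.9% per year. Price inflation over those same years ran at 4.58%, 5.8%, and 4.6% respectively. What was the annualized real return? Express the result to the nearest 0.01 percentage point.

Cumulative inflation factor: 1.0458 × 1.058 × 1.046 ≈ 1.15735.
Nominal growth factor: 1.12162. Real growth factor = 1.12162 / 1.15735 ≈ 0.96913.
Annualized: 0.96913^(1/3) − 1 ≈ -0.01040.

-1.04%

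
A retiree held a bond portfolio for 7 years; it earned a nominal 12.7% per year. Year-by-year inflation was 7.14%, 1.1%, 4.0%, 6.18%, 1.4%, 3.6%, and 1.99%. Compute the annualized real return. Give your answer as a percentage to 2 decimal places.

Cumulative inflation factor: 1.0714 × 1.011 × 1.040 × 1.0618 × 1.014 × 1.036 × 1.0199 ≈ 1.28155.
Nominal growth factor: 2.30923. Real growth factor = 2.30923 / 1.28155 ≈ 1.80191.
Annualized: 1.80191^(1/7) − 1 ≈ 0.08776.

8.78%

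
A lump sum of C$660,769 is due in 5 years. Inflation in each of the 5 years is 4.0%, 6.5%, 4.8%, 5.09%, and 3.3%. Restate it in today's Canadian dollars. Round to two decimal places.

C$524,377.10

Price-level factor over 5 years: 1.040 × 1.065 × 1.048 × 1.0509 × 1.033 ≈ 1.2601027034.
Purchasing power today: C$660,769 divided by that factor.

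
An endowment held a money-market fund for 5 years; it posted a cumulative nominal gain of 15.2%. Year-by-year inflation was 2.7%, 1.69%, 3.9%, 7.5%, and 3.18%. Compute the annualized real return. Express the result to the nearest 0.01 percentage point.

-0.87%

Cumulative inflation factor: 1.027 × 1.0169 × 1.039 × 1.075 × 1.0318 ≈ 1.20356.
Nominal growth factor: 1.15200. Real growth factor = 1.15200 / 1.20356 ≈ 0.95716.
Annualized: 0.95716^(1/5) − 1 ≈ -0.00872.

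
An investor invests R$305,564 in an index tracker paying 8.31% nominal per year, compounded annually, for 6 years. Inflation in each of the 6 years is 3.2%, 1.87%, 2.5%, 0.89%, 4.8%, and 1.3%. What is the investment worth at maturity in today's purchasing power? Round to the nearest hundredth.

Nominal value at maturity: R$305,564 × (1 + 8.31%)^6 ≈ R$493,302.73.
Price-level factor over 6 years: 1.032 × 1.0187 × 1.025 × 1.0089 × 1.048 × 1.013 ≈ 1.1541671757.
Dividing the nominal maturity value by the price-level factor gives the value in today's money.

R$427,410.12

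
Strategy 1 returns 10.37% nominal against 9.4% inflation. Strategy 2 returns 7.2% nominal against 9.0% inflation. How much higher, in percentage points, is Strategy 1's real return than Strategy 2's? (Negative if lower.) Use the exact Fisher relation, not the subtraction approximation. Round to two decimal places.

Strategy 1 real return: 1.1037/1.094 − 1 = 0.887%.
Strategy 2 real return: 1.072/1.090 − 1 = -1.651%.
Difference: 0.887 − (-1.651) = 2.538 pp.

2.54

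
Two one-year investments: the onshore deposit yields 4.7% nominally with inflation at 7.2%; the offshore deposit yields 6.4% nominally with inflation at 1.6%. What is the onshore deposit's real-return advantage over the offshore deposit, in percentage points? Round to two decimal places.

-7.06

The onshore deposit real return: 1.047/1.072 − 1 = -2.332%.
The offshore deposit real return: 1.064/1.016 − 1 = 4.724%.
Difference: -2.332 − 4.724 = -7.056 pp.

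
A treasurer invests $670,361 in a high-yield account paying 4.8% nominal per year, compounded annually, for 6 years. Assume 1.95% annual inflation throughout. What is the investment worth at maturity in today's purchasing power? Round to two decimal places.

$790,957.33

Nominal value at maturity: $670,361 × (1 + 4.8%)^6 ≈ $888,129.79.
Price-level factor over 6 years: (1 + 1.95%)^6 ≈ 1.1228542333.
The maturity value deflated by that factor is the answer in today's purchasing power.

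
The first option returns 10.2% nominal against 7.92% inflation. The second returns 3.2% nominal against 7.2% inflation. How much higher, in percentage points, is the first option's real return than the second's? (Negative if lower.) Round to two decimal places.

The first option real return: 1.102/1.0792 − 1 = 2.113%.
The second real return: 1.032/1.072 − 1 = -3.731%.
Difference: 2.113 − (-3.731) = 5.844 pp.

5.84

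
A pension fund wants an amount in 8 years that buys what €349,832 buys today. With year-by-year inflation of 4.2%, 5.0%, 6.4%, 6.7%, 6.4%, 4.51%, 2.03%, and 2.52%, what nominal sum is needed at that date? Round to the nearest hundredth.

€505,427.14

Cumulative price-level factor: 1.042 × 1.050 × 1.064 × 1.067 × 1.064 × 1.0451 × 1.0203 × 1.0252 ≈ 1.4447710318.
Multiplying €349,832 by the price-level factor gives the future nominal sum.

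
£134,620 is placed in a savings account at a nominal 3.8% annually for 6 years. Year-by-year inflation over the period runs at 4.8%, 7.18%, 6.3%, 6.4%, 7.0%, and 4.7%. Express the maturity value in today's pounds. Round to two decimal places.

Nominal value at maturity: £134,620 × (1 + 3.8%)^6 ≈ £168,381.24.
Price-level factor over 6 years: 1.048 × 1.0718 × 1.063 × 1.064 × 1.070 × 1.047 ≈ 1.4232473610.
Dividing the nominal maturity value by the price-level factor gives the value in today's money.

£118,307.78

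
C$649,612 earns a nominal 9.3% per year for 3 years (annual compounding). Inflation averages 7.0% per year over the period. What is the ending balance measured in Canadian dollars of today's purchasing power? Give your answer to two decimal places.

Nominal value at maturity: C$649,612 × (1 + 9.3%)^3 ≈ C$848,231.75.
Price-level factor over 3 years: (1 + 7.0%)^3 = 1.225043.
Dividing the nominal maturity value by the price-level factor gives the value in today's money.

C$692,409.78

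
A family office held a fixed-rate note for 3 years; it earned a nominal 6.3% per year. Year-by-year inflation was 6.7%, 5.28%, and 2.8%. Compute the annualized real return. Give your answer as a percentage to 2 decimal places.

Cumulative inflation factor: 1.067 × 1.0528 × 1.028 ≈ 1.15479.
Nominal growth factor: 1.20116. Real growth factor = 1.20116 / 1.15479 ≈ 1.04015.
Annualized: 1.04015^(1/3) − 1 ≈ 0.01321.

1.32%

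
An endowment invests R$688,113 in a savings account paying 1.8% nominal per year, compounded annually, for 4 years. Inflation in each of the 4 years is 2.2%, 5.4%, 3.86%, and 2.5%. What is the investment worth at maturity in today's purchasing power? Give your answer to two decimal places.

R$644,446.97

Nominal value at maturity: R$688,113 × (1 + 1.8%)^4 ≈ R$739,010.95.
Price-level factor over 4 years: 1.022 × 1.054 × 1.0386 × 1.025 ≈ 1.1467366432.
The maturity value deflated by that factor is the answer in today's purchasing power.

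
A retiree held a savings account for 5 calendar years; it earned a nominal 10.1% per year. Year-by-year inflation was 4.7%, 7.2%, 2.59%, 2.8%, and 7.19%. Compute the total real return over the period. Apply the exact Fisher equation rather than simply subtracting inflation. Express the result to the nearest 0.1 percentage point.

27.5%

Cumulative inflation factor: 1.047 × 1.072 × 1.0259 × 1.028 × 1.0719 ≈ 1.26880.
Nominal growth factor: 1.61784. Real growth factor = 1.61784 / 1.26880 ≈ 1.27510.
Total real return ≈ 27.5095%.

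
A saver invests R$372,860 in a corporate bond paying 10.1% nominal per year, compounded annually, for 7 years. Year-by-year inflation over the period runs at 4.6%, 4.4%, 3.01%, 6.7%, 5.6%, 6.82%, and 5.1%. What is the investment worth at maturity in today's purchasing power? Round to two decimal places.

R$513,880.14

Nominal value at maturity: R$372,860 × (1 + 10.1%)^7 ≈ R$731,235.10.
Price-level factor over 7 years: 1.046 × 1.044 × 1.0301 × 1.067 × 1.056 × 1.0682 × 1.051 ≈ 1.4229682096.
The maturity value deflated by that factor is the answer in today's purchasing power.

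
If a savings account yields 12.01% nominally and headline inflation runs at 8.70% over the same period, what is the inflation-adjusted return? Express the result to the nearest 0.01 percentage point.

3.05%

Real return via the Fisher equation: (1 + 12.01%)/(1 + 8.70%) − 1 = 1.1201/1.0870 − 1 ≈ 0.03045.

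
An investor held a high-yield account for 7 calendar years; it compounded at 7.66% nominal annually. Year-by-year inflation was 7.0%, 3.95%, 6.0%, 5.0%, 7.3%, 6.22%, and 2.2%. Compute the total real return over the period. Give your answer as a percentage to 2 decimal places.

16.26%

Cumulative inflation factor: 1.070 × 1.0395 × 1.060 × 1.050 × 1.073 × 1.0622 × 1.022 ≈ 1.44198.
Nominal growth factor: 1.67641. Real growth factor = 1.67641 / 1.44198 ≈ 1.16257.
Total real return ≈ 16.2573%.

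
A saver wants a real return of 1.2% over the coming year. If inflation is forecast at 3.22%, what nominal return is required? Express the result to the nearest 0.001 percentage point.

By the Fisher equation, 1 + r_nom = (1 + 1.2%)(1 + 3.22%) = 1.012 × 1.0322 = 1.0445864.
So r_nom = 4.45864%.

4.459%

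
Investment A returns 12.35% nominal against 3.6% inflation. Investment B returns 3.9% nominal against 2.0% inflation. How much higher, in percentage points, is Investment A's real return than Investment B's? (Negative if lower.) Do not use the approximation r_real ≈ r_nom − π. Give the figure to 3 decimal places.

Investment A real return: 1.1235/1.036 − 1 = 8.4459%.
Investment B real return: 1.039/1.020 − 1 = 1.8627%.
Difference: 8.4459 − 1.8627 = 6.5832 pp.

6.583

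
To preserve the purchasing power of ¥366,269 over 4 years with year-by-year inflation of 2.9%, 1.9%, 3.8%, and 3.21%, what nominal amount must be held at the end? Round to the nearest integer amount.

Cumulative price-level factor: 1.029 × 1.019 × 1.038 × 1.0321 ≈ 1.1233334476.
Multiplying ¥366,269 by the price-level factor gives the future nominal sum.

¥411,442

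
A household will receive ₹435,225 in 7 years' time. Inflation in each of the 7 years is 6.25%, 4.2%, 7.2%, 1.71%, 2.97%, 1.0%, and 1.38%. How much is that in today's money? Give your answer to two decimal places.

Price-level factor over 7 years: 1.0625 × 1.042 × 1.072 × 1.0171 × 1.0297 × 1.010 × 1.0138 ≈ 1.2727393474.
Purchasing power today: ₹435,225 divided by that factor.

₹341,959.26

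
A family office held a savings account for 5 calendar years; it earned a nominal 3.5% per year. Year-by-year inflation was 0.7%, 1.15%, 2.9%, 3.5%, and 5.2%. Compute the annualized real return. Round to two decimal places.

Cumulative inflation factor: 1.007 × 1.0115 × 1.029 × 1.035 × 1.052 ≈ 1.14121.
Nominal growth factor: 1.18769. Real growth factor = 1.18769 / 1.14121 ≈ 1.04072.
Annualized: 1.04072^(1/5) − 1 ≈ 0.00801.

0.80%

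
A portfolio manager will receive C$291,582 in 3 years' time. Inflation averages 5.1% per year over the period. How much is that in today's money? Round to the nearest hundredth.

C$251,161.21

Price-level factor over 3 years: (1 + 5.1%)^3 = 1.160935651.
Purchasing power today: C$291,582 divided by that factor.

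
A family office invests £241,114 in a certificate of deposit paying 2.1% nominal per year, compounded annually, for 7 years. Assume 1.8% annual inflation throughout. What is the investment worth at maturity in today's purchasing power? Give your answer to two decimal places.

£246,132.05

Nominal value at maturity: £241,114 × (1 + 2.1%)^7 ≈ £278,870.53.
Price-level factor over 7 years: (1 + 1.8%)^7 ≈ 1.1330118341.
Dividing the nominal maturity value by the price-level factor gives the value in today's money.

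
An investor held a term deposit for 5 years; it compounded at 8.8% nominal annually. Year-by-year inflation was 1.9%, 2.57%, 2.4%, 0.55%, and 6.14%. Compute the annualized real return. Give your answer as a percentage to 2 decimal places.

5.94%

Cumulative inflation factor: 1.019 × 1.0257 × 1.024 × 1.0055 × 1.0614 ≈ 1.14224.
Nominal growth factor: 1.52456. Real growth factor = 1.52456 / 1.14224 ≈ 1.33472.
Annualized: 1.33472^(1/5) − 1 ≈ 0.05944.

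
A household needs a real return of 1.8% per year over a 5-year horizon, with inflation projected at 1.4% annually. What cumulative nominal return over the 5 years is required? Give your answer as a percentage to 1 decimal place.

17.2%

Required annual nominal rate: (1+1.8%)(1+1.4%) − 1 = 3.2252%.
Cumulative over 5 years: (1 + 0.032252)^5 − 1 ≈ 0.17200.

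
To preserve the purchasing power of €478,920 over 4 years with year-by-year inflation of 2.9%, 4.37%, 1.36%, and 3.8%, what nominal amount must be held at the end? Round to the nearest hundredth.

Cumulative price-level factor: 1.029 × 1.0437 × 1.0136 × 1.038 ≈ 1.1299390390.
The nominal amount required is €478,920 scaled up by that factor.

€541,150.40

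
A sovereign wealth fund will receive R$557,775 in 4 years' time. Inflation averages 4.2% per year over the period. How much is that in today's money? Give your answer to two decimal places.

R$473,138.37

Price-level factor over 4 years: (1 + 4.2%)^4 ≈ 1.1788834637.
Purchasing power today: R$557,775 divided by that factor.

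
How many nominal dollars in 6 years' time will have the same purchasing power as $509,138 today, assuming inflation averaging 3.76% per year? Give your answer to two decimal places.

Cumulative price-level factor: (1+3.76%)^6 ≈ 1.2478999820.
The nominal amount required is $509,138 scaled up by that factor.

$635,353.30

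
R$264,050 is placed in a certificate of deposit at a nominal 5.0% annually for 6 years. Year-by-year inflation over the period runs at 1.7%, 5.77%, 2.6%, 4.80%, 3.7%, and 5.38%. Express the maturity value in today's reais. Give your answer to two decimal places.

Nominal value at maturity: R$264,050 × (1 + 5.0%)^6 ≈ R$353,852.25.
Price-level factor over 6 years: 1.017 × 1.0577 × 1.026 × 1.0480 × 1.037 × 1.0538 ≈ 1.2639475468.
Dividing the nominal maturity value by the price-level factor gives the value in today's money.

R$279,958.02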